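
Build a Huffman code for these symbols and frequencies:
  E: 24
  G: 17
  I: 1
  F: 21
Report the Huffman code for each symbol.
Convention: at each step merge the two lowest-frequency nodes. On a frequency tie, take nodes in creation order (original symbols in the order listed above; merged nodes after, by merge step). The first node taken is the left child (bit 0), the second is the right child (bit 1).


Huffman tree construction:
Step 1: Merge I(1) + G(17) = 18
Step 2: Merge (I+G)(18) + F(21) = 39
Step 3: Merge E(24) + ((I+G)+F)(39) = 63
Read each symbol's code off the tree from the root (left child = 0, right child = 1).

Codes:
  E: 0 (length 1)
  G: 101 (length 3)
  I: 100 (length 3)
  F: 11 (length 2)
Average code length: 120/63 = 1.9048 bits/symbol


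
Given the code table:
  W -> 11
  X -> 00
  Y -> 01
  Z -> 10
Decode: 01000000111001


Decoding:
01 -> Y
00 -> X
00 -> X
00 -> X
11 -> W
10 -> Z
01 -> Y


Result: YXXXWZY


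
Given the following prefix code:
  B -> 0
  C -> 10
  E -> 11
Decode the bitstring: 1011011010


Decoding step by step:
Bits 10 -> C
Bits 11 -> E
Bits 0 -> B
Bits 11 -> E
Bits 0 -> B
Bits 10 -> C


Decoded message: CEBEBC


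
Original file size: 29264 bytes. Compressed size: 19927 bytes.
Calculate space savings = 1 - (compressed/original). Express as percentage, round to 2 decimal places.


ratio = compressed/original = 19927/29264 = 0.680939
savings = 1 - ratio = 1 - 0.680939 = 0.319061
as a percentage: 0.319061 * 100 = 31.91%

Space savings = 1 - 19927/29264 = 31.91%


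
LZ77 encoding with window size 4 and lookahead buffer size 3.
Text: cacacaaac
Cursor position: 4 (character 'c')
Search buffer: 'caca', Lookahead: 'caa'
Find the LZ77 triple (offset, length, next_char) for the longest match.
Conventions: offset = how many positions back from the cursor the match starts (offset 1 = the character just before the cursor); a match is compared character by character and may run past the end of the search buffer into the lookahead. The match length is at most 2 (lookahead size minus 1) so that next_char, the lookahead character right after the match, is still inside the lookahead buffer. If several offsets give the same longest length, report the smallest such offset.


Try each offset into the search buffer:
  offset=1 (pos 3, char 'a'): match length 0
  offset=2 (pos 2, char 'c'): match length 2
  offset=3 (pos 1, char 'a'): match length 0
  offset=4 (pos 0, char 'c'): match length 2
Longest match has length 2, found at offsets 2, 4; take the smallest, offset 2.
next_char = character at position 4 + 2 = 6 -> 'a'

Best match: offset=2, length=2 (matching 'ca' starting at position 2)
LZ77 triple: (2, 2, 'a')


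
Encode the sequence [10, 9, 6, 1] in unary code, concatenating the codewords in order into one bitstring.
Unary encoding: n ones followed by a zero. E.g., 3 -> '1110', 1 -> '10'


Encode each number as n ones followed by a terminating 0:
  10 -> 11111111110 (11 bits)
  9 -> 1111111110 (10 bits)
  6 -> 1111110 (7 bits)
  1 -> 10 (2 bits)
Total length = 11 + 10 + 7 + 2 = 30 bits.

Unary([10, 9, 6, 1]) = 111111111101111111110111111010 (30 bits)


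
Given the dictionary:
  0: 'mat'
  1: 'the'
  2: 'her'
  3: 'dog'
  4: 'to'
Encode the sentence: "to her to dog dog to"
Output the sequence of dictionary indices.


Look up each word in the dictionary:
  'to' -> 4
  'her' -> 2
  'to' -> 4
  'dog' -> 3
  'dog' -> 3
  'to' -> 4

Encoded: [4, 2, 4, 3, 3, 4]


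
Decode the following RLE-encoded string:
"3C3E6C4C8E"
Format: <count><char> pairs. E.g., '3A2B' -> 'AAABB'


Expanding each <count><char> pair:
  3C -> 'CCC'
  3E -> 'EEE'
  6C -> 'CCCCCC'
  4C -> 'CCCC'
  8E -> 'EEEEEEEE'

Decoded = CCCEEECCCCCCCCCCEEEEEEEE


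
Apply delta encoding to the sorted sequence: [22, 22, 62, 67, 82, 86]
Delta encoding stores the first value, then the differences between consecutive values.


First value: 22
Deltas:
  22 - 22 = 0
  62 - 22 = 40
  67 - 62 = 5
  82 - 67 = 15
  86 - 82 = 4


Delta encoded: [22, 0, 40, 5, 15, 4]


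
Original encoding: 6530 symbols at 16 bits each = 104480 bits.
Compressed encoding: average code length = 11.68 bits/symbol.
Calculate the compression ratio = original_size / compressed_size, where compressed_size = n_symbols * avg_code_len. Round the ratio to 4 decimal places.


original_size = n_symbols * orig_bits = 6530 * 16 = 104480 bits
compressed_size = n_symbols * avg_code_len = 6530 * 11.68 = 76270.4 bits
ratio = original_size / compressed_size = 104480 / 76270.4 = 1.3699

Compression ratio = 1.3699


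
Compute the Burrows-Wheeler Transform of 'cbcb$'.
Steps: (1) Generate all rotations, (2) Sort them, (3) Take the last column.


Rotations (sorted):
  0: $cbcb -> last char: b
  1: b$cbc -> last char: c
  2: bcb$c -> last char: c
  3: cb$cb -> last char: b
  4: cbcb$ -> last char: $


BWT = bccb$


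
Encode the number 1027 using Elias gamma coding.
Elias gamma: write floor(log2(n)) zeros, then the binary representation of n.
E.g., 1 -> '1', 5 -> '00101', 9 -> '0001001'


num_bits = floor(log2(1027)) + 1 = 11
leading_zeros = num_bits - 1 = 10
binary(1027) = 10000000011

Elias gamma(1027) = '0000000000' + '10000000011' = 000000000010000000011 (21 bits)


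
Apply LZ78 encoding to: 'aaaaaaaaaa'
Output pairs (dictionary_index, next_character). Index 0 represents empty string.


LZ78 encoding steps:
Dictionary: {0: ''}
Step 1: w='' (idx 0), next='a' -> output (0, 'a'), add 'a' as idx 1
Step 2: w='a' (idx 1), next='a' -> output (1, 'a'), add 'aa' as idx 2
Step 3: w='aa' (idx 2), next='a' -> output (2, 'a'), add 'aaa' as idx 3
Step 4: w='aaa' (idx 3), next='a' -> output (3, 'a'), add 'aaaa' as idx 4


Encoded: [(0, 'a'), (1, 'a'), (2, 'a'), (3, 'a')]


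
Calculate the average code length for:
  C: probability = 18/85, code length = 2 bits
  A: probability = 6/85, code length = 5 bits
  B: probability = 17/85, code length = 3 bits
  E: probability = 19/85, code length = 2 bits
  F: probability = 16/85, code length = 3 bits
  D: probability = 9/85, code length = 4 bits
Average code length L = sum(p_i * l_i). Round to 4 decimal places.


Weighted contributions p_i * l_i:
  C: (18/85) * 2 = 36/85
  A: (6/85) * 5 = 30/85
  B: (17/85) * 3 = 51/85
  E: (19/85) * 2 = 38/85
  F: (16/85) * 3 = 48/85
  D: (9/85) * 4 = 36/85
Sum = (36 + 30 + 51 + 38 + 48 + 36)/85 = 239/85

L = 239/85 = 2.8118 bits/symbol


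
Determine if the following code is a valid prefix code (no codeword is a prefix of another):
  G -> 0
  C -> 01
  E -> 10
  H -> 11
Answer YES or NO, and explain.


Checking each pair (does one codeword prefix another?):
  G='0' vs C='01': prefix -- VIOLATION

NO -- this is NOT a valid prefix code. G (0) is a prefix of C (01).


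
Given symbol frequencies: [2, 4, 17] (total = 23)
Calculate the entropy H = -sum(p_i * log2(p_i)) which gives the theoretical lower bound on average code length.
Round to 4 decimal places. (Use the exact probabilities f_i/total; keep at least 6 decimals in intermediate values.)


Per-symbol terms -p_i * log2(p_i) with p_i = f_i/23:
  p = 2/23 = 0.086957: log2(p) = -3.523562, -p*log2(p) = 0.306397
  p = 4/23 = 0.173913: log2(p) = -2.523562, -p*log2(p) = 0.438880
  p = 17/23 = 0.739130: log2(p) = -0.436099, -p*log2(p) = 0.322334
H = 0.306397 + 0.438880 + 0.322334 = 1.067611

H = 1.0676 bits/symbol


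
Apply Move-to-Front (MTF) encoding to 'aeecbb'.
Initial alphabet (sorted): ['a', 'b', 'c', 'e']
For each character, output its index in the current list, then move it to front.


MTF encoding:
'a': index 0 in ['a', 'b', 'c', 'e'] -> ['a', 'b', 'c', 'e']
'e': index 3 in ['a', 'b', 'c', 'e'] -> ['e', 'a', 'b', 'c']
'e': index 0 in ['e', 'a', 'b', 'c'] -> ['e', 'a', 'b', 'c']
'c': index 3 in ['e', 'a', 'b', 'c'] -> ['c', 'e', 'a', 'b']
'b': index 3 in ['c', 'e', 'a', 'b'] -> ['b', 'c', 'e', 'a']
'b': index 0 in ['b', 'c', 'e', 'a'] -> ['b', 'c', 'e', 'a']


Output: [0, 3, 0, 3, 3, 0]


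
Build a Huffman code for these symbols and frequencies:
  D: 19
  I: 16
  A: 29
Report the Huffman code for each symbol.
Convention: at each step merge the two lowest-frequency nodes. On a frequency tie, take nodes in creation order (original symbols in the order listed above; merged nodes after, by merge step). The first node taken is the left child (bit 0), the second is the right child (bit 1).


Huffman tree construction:
Step 1: Merge I(16) + D(19) = 35
Step 2: Merge A(29) + (I+D)(35) = 64
Read each symbol's code off the tree from the root (left child = 0, right child = 1).

Codes:
  D: 11 (length 2)
  I: 10 (length 2)
  A: 0 (length 1)
Average code length: 99/64 = 1.5469 bits/symbol


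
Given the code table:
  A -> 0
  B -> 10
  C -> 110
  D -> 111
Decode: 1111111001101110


Decoding:
111 -> D
111 -> D
10 -> B
0 -> A
110 -> C
111 -> D
0 -> A


Result: DDBACDA


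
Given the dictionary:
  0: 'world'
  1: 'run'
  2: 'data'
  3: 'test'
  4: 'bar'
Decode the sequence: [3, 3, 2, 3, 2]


Look up each index in the dictionary:
  3 -> 'test'
  3 -> 'test'
  2 -> 'data'
  3 -> 'test'
  2 -> 'data'

Decoded: "test test data test data"


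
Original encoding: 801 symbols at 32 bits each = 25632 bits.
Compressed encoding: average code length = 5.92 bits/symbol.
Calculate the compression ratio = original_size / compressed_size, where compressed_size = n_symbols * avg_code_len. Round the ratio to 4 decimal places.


original_size = n_symbols * orig_bits = 801 * 32 = 25632 bits
compressed_size = n_symbols * avg_code_len = 801 * 5.92 = 4741.92 bits
ratio = original_size / compressed_size = 25632 / 4741.92 = 5.4054

Compression ratio = 5.4054


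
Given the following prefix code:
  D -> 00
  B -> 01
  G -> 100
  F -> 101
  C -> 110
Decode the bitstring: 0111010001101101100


Decoding step by step:
Bits 01 -> B
Bits 110 -> C
Bits 100 -> G
Bits 01 -> B
Bits 101 -> F
Bits 101 -> F
Bits 100 -> G


Decoded message: BCGBFFG


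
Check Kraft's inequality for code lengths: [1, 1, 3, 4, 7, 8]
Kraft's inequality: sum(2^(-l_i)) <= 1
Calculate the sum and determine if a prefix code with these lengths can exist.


Sum = 2^(-1) + 2^(-1) + 2^(-3) + 2^(-4) + 2^(-7) + 2^(-8)
    = 0.5 + 0.5 + 0.125 + 0.0625 + 0.0078125 + 0.00390625
    = 307/256 = 1.19921875
Since 1.19921875 > 1, Kraft's inequality is NOT satisfied.
A prefix code with these lengths CANNOT exist.

Kraft sum = 1.19921875. Not satisfied.


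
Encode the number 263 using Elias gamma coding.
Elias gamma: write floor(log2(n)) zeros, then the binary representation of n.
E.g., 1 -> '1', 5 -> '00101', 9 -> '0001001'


num_bits = floor(log2(263)) + 1 = 9
leading_zeros = num_bits - 1 = 8
binary(263) = 100000111

Elias gamma(263) = '00000000' + '100000111' = 00000000100000111 (17 bits)


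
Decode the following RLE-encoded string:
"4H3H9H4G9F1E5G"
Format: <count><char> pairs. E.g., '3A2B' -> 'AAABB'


Expanding each <count><char> pair:
  4H -> 'HHHH'
  3H -> 'HHH'
  9H -> 'HHHHHHHHH'
  4G -> 'GGGG'
  9F -> 'FFFFFFFFF'
  1E -> 'E'
  5G -> 'GGGGG'

Decoded = HHHHHHHHHHHHHHHHGGGGFFFFFFFFFEGGGGG


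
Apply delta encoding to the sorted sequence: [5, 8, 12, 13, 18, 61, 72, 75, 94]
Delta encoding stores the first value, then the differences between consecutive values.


First value: 5
Deltas:
  8 - 5 = 3
  12 - 8 = 4
  13 - 12 = 1
  18 - 13 = 5
  61 - 18 = 43
  72 - 61 = 11
  75 - 72 = 3
  94 - 75 = 19


Delta encoded: [5, 3, 4, 1, 5, 43, 11, 3, 19]


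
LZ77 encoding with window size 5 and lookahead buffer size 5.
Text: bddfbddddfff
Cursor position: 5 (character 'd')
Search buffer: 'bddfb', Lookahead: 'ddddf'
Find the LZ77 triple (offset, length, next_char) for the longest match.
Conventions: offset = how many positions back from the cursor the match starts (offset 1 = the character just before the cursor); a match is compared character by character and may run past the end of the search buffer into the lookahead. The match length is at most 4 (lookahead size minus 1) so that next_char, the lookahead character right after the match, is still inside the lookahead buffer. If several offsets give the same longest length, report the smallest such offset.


Try each offset into the search buffer:
  offset=1 (pos 4, char 'b'): match length 0
  offset=2 (pos 3, char 'f'): match length 0
  offset=3 (pos 2, char 'd'): match length 1
  offset=4 (pos 1, char 'd'): match length 2
  offset=5 (pos 0, char 'b'): match length 0
Longest match has length 2 at offset 4.
next_char = character at position 5 + 2 = 7 -> 'd'

Best match: offset=4, length=2 (matching 'dd' starting at position 1)
LZ77 triple: (4, 2, 'd')


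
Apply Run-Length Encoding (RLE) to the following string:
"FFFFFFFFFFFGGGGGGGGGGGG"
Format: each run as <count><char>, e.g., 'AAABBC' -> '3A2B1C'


Scanning runs left to right:
  i=0: run of 'F' x 11 -> '11F'
  i=11: run of 'G' x 12 -> '12G'

RLE = 11F12G


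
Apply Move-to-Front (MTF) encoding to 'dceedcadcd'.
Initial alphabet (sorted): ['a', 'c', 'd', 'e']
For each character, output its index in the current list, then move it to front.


MTF encoding:
'd': index 2 in ['a', 'c', 'd', 'e'] -> ['d', 'a', 'c', 'e']
'c': index 2 in ['d', 'a', 'c', 'e'] -> ['c', 'd', 'a', 'e']
'e': index 3 in ['c', 'd', 'a', 'e'] -> ['e', 'c', 'd', 'a']
'e': index 0 in ['e', 'c', 'd', 'a'] -> ['e', 'c', 'd', 'a']
'd': index 2 in ['e', 'c', 'd', 'a'] -> ['d', 'e', 'c', 'a']
'c': index 2 in ['d', 'e', 'c', 'a'] -> ['c', 'd', 'e', 'a']
'a': index 3 in ['c', 'd', 'e', 'a'] -> ['a', 'c', 'd', 'e']
'd': index 2 in ['a', 'c', 'd', 'e'] -> ['d', 'a', 'c', 'e']
'c': index 2 in ['d', 'a', 'c', 'e'] -> ['c', 'd', 'a', 'e']
'd': index 1 in ['c', 'd', 'a', 'e'] -> ['d', 'c', 'a', 'e']


Output: [2, 2, 3, 0, 2, 2, 3, 2, 2, 1]


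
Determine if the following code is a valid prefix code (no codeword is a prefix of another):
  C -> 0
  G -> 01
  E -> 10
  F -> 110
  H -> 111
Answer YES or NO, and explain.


Checking each pair (does one codeword prefix another?):
  C='0' vs G='01': prefix -- VIOLATION

NO -- this is NOT a valid prefix code. C (0) is a prefix of G (01).


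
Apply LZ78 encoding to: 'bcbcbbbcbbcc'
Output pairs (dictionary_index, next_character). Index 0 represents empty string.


LZ78 encoding steps:
Dictionary: {0: ''}
Step 1: w='' (idx 0), next='b' -> output (0, 'b'), add 'b' as idx 1
Step 2: w='' (idx 0), next='c' -> output (0, 'c'), add 'c' as idx 2
Step 3: w='b' (idx 1), next='c' -> output (1, 'c'), add 'bc' as idx 3
Step 4: w='b' (idx 1), next='b' -> output (1, 'b'), add 'bb' as idx 4
Step 5: w='bc' (idx 3), next='b' -> output (3, 'b'), add 'bcb' as idx 5
Step 6: w='bc' (idx 3), next='c' -> output (3, 'c'), add 'bcc' as idx 6


Encoded: [(0, 'b'), (0, 'c'), (1, 'c'), (1, 'b'), (3, 'b'), (3, 'c')]


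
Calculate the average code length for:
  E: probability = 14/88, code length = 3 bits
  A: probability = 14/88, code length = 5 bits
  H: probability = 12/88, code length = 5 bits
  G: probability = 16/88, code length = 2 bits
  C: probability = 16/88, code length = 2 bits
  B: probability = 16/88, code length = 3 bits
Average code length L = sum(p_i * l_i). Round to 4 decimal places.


Weighted contributions p_i * l_i:
  E: (14/88) * 3 = 42/88
  A: (14/88) * 5 = 70/88
  H: (12/88) * 5 = 60/88
  G: (16/88) * 2 = 32/88
  C: (16/88) * 2 = 32/88
  B: (16/88) * 3 = 48/88
Sum = (42 + 70 + 60 + 32 + 32 + 48)/88 = 284/88

L = 284/88 = 3.2273 bits/symbol


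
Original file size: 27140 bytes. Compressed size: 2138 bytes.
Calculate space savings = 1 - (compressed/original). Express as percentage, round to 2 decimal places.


ratio = compressed/original = 2138/27140 = 0.078777
savings = 1 - ratio = 1 - 0.078777 = 0.921223
as a percentage: 0.921223 * 100 = 92.12%

Space savings = 1 - 2138/27140 = 92.12%


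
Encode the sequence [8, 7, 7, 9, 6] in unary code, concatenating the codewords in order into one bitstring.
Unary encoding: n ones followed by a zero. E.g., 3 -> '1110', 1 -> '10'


Encode each number as n ones followed by a terminating 0:
  8 -> 111111110 (9 bits)
  7 -> 11111110 (8 bits)
  7 -> 11111110 (8 bits)
  9 -> 1111111110 (10 bits)
  6 -> 1111110 (7 bits)
Total length = 9 + 8 + 8 + 10 + 7 = 42 bits.

Unary([8, 7, 7, 9, 6]) = 111111110111111101111111011111111101111110 (42 bits)


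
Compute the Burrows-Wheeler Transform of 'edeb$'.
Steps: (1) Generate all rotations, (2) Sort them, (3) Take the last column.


Rotations (sorted):
  0: $edeb -> last char: b
  1: b$ede -> last char: e
  2: deb$e -> last char: e
  3: eb$ed -> last char: d
  4: edeb$ -> last char: $


BWT = beed$


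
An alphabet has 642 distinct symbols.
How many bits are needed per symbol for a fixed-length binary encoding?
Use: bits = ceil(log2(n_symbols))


log2(642) = 9.3264
Bracket: 2^9 = 512 < 642 <= 2^10 = 1024
So ceil(log2(642)) = 10

bits = ceil(log2(642)) = ceil(9.3264) = 10 bits


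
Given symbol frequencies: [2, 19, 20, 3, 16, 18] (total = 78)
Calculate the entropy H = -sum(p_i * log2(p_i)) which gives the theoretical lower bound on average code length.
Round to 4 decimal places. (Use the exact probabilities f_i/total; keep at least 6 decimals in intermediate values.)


Per-symbol terms -p_i * log2(p_i) with p_i = f_i/78:
  p = 2/78 = 0.025641: log2(p) = -5.285402, -p*log2(p) = 0.135523
  p = 19/78 = 0.243590: log2(p) = -2.037475, -p*log2(p) = 0.496308
  p = 20/78 = 0.256410: log2(p) = -1.963474, -p*log2(p) = 0.503455
  p = 3/78 = 0.038462: log2(p) = -4.700440, -p*log2(p) = 0.180786
  p = 16/78 = 0.205128: log2(p) = -2.285402, -p*log2(p) = 0.468800
  p = 18/78 = 0.230769: log2(p) = -2.115477, -p*log2(p) = 0.488187
H = 0.135523 + 0.496308 + 0.503455 + 0.180786 + 0.468800 + 0.488187 = 2.273059

H = 2.2731 bits/symbol


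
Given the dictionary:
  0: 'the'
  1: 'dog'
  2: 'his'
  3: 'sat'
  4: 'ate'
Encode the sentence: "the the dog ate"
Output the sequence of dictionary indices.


Look up each word in the dictionary:
  'the' -> 0
  'the' -> 0
  'dog' -> 1
  'ate' -> 4

Encoded: [0, 0, 1, 4]


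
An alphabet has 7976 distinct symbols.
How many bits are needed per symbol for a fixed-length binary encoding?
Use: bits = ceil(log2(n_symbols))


log2(7976) = 12.9614
Bracket: 2^12 = 4096 < 7976 <= 2^13 = 8192
So ceil(log2(7976)) = 13

bits = ceil(log2(7976)) = ceil(12.9614) = 13 bits


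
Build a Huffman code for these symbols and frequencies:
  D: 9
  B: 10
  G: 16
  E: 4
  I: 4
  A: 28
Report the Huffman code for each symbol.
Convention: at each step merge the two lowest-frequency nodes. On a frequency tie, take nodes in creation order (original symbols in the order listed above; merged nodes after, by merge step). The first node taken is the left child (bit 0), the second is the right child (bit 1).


Huffman tree construction:
Step 1: Merge E(4) + I(4) = 8
Step 2: Merge (E+I)(8) + D(9) = 17
Step 3: Merge B(10) + G(16) = 26
Step 4: Merge ((E+I)+D)(17) + (B+G)(26) = 43
Step 5: Merge A(28) + (((E+I)+D)+(B+G))(43) = 71
Read each symbol's code off the tree from the root (left child = 0, right child = 1).

Codes:
  D: 101 (length 3)
  B: 110 (length 3)
  G: 111 (length 3)
  E: 1000 (length 4)
  I: 1001 (length 4)
  A: 0 (length 1)
Average code length: 165/71 = 2.3239 bits/symbol


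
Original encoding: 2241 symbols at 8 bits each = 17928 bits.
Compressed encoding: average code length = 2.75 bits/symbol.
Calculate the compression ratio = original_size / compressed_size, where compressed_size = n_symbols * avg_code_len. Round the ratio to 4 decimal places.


original_size = n_symbols * orig_bits = 2241 * 8 = 17928 bits
compressed_size = n_symbols * avg_code_len = 2241 * 2.75 = 6162.75 bits
ratio = original_size / compressed_size = 17928 / 6162.75 = 2.9091

Compression ratio = 2.9091


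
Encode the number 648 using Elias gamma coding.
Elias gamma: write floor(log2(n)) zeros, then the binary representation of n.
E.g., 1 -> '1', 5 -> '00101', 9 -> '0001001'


num_bits = floor(log2(648)) + 1 = 10
leading_zeros = num_bits - 1 = 9
binary(648) = 1010001000

Elias gamma(648) = '000000000' + '1010001000' = 0000000001010001000 (19 bits)


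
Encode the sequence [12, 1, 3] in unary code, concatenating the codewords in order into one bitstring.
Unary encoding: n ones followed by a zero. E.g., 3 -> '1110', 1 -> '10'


Encode each number as n ones followed by a terminating 0:
  12 -> 1111111111110 (13 bits)
  1 -> 10 (2 bits)
  3 -> 1110 (4 bits)
Total length = 13 + 2 + 4 = 19 bits.

Unary([12, 1, 3]) = 1111111111110101110 (19 bits)


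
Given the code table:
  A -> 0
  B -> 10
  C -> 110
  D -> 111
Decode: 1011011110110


Decoding:
10 -> B
110 -> C
111 -> D
10 -> B
110 -> C


Result: BCDBC


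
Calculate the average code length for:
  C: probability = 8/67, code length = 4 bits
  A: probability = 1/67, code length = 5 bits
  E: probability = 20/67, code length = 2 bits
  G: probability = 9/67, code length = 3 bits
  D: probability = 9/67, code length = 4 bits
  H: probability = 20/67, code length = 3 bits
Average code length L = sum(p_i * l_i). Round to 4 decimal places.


Weighted contributions p_i * l_i:
  C: (8/67) * 4 = 32/67
  A: (1/67) * 5 = 5/67
  E: (20/67) * 2 = 40/67
  G: (9/67) * 3 = 27/67
  D: (9/67) * 4 = 36/67
  H: (20/67) * 3 = 60/67
Sum = (32 + 5 + 40 + 27 + 36 + 60)/67 = 200/67

L = 200/67 = 2.9851 bits/symbol


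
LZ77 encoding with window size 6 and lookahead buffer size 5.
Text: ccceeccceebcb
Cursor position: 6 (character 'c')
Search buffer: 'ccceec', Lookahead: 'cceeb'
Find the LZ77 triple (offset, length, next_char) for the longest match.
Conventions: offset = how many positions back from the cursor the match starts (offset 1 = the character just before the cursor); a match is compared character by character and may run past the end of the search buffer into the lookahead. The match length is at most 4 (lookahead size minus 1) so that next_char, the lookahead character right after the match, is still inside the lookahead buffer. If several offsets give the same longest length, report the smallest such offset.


Try each offset into the search buffer:
  offset=1 (pos 5, char 'c'): match length 2
  offset=2 (pos 4, char 'e'): match length 0
  offset=3 (pos 3, char 'e'): match length 0
  offset=4 (pos 2, char 'c'): match length 1
  offset=5 (pos 1, char 'c'): match length 4
  offset=6 (pos 0, char 'c'): match length 2
Longest match has length 4 at offset 5.
next_char = character at position 6 + 4 = 10 -> 'b'

Best match: offset=5, length=4 (matching 'ccee' starting at position 1)
LZ77 triple: (5, 4, 'b')


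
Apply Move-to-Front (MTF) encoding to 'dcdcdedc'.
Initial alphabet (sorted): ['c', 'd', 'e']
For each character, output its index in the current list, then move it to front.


MTF encoding:
'd': index 1 in ['c', 'd', 'e'] -> ['d', 'c', 'e']
'c': index 1 in ['d', 'c', 'e'] -> ['c', 'd', 'e']
'd': index 1 in ['c', 'd', 'e'] -> ['d', 'c', 'e']
'c': index 1 in ['d', 'c', 'e'] -> ['c', 'd', 'e']
'd': index 1 in ['c', 'd', 'e'] -> ['d', 'c', 'e']
'e': index 2 in ['d', 'c', 'e'] -> ['e', 'd', 'c']
'd': index 1 in ['e', 'd', 'c'] -> ['d', 'e', 'c']
'c': index 2 in ['d', 'e', 'c'] -> ['c', 'd', 'e']


Output: [1, 1, 1, 1, 1, 2, 1, 2]


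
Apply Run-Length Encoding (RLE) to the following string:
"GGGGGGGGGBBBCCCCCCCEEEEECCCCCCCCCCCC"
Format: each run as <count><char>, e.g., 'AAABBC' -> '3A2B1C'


Scanning runs left to right:
  i=0: run of 'G' x 9 -> '9G'
  i=9: run of 'B' x 3 -> '3B'
  i=12: run of 'C' x 7 -> '7C'
  i=19: run of 'E' x 5 -> '5E'
  i=24: run of 'C' x 12 -> '12C'

RLE = 9G3B7C5E12C


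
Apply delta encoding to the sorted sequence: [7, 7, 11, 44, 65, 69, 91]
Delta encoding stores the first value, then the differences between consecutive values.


First value: 7
Deltas:
  7 - 7 = 0
  11 - 7 = 4
  44 - 11 = 33
  65 - 44 = 21
  69 - 65 = 4
  91 - 69 = 22


Delta encoded: [7, 0, 4, 33, 21, 4, 22]


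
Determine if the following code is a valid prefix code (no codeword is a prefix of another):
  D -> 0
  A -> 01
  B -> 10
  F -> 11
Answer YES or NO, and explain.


Checking each pair (does one codeword prefix another?):
  D='0' vs A='01': prefix -- VIOLATION

NO -- this is NOT a valid prefix code. D (0) is a prefix of A (01).


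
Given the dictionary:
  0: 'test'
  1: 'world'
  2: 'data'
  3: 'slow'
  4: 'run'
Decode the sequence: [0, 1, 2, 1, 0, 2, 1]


Look up each index in the dictionary:
  0 -> 'test'
  1 -> 'world'
  2 -> 'data'
  1 -> 'world'
  0 -> 'test'
  2 -> 'data'
  1 -> 'world'

Decoded: "test world data world test data world"


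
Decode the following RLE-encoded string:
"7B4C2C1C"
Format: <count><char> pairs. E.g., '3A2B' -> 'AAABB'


Expanding each <count><char> pair:
  7B -> 'BBBBBBB'
  4C -> 'CCCC'
  2C -> 'CC'
  1C -> 'C'

Decoded = BBBBBBBCCCCCCC


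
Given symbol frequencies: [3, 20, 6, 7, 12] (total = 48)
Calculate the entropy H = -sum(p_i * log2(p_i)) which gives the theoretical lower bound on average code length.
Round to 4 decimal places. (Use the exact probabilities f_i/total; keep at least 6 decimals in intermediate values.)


Per-symbol terms -p_i * log2(p_i) with p_i = f_i/48:
  p = 3/48 = 0.062500: log2(p) = -4.000000, -p*log2(p) = 0.250000
  p = 20/48 = 0.416667: log2(p) = -1.263034, -p*log2(p) = 0.526264
  p = 6/48 = 0.125000: log2(p) = -3.000000, -p*log2(p) = 0.375000
  p = 7/48 = 0.145833: log2(p) = -2.777608, -p*log2(p) = 0.405068
  p = 12/48 = 0.250000: log2(p) = -2.000000, -p*log2(p) = 0.500000
H = 0.250000 + 0.526264 + 0.375000 + 0.405068 + 0.500000 = 2.056332

H = 2.0563 bits/symbol


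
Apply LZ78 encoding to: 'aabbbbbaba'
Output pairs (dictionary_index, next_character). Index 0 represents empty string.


LZ78 encoding steps:
Dictionary: {0: ''}
Step 1: w='' (idx 0), next='a' -> output (0, 'a'), add 'a' as idx 1
Step 2: w='a' (idx 1), next='b' -> output (1, 'b'), add 'ab' as idx 2
Step 3: w='' (idx 0), next='b' -> output (0, 'b'), add 'b' as idx 3
Step 4: w='b' (idx 3), next='b' -> output (3, 'b'), add 'bb' as idx 4
Step 5: w='b' (idx 3), next='a' -> output (3, 'a'), add 'ba' as idx 5
Step 6: w='ba' (idx 5), end of input -> output (5, '')


Encoded: [(0, 'a'), (1, 'b'), (0, 'b'), (3, 'b'), (3, 'a'), (5, '')]


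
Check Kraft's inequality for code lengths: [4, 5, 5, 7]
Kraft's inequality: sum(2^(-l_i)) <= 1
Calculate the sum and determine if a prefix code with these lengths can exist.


Sum = 2^(-4) + 2^(-5) + 2^(-5) + 2^(-7)
    = 0.0625 + 0.03125 + 0.03125 + 0.0078125
    = 17/128 = 0.1328125
Since 0.1328125 <= 1, Kraft's inequality IS satisfied.
A prefix code with these lengths CAN exist.

Kraft sum = 0.1328125. Satisfied.


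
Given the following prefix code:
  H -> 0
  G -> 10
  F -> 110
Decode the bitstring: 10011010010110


Decoding step by step:
Bits 10 -> G
Bits 0 -> H
Bits 110 -> F
Bits 10 -> G
Bits 0 -> H
Bits 10 -> G
Bits 110 -> F


Decoded message: GHFGHGF


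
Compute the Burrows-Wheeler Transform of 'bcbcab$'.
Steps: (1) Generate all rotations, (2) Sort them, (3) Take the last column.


Rotations (sorted):
  0: $bcbcab -> last char: b
  1: ab$bcbc -> last char: c
  2: b$bcbca -> last char: a
  3: bcab$bc -> last char: c
  4: bcbcab$ -> last char: $
  5: cab$bcb -> last char: b
  6: cbcab$b -> last char: b


BWT = bcac$bb


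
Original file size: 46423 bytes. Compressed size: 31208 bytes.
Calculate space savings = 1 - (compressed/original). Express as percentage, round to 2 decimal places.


ratio = compressed/original = 31208/46423 = 0.672253
savings = 1 - ratio = 1 - 0.672253 = 0.327747
as a percentage: 0.327747 * 100 = 32.77%

Space savings = 1 - 31208/46423 = 32.77%


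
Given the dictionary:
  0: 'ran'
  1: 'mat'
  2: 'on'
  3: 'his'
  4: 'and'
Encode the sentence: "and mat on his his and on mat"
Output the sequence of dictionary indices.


Look up each word in the dictionary:
  'and' -> 4
  'mat' -> 1
  'on' -> 2
  'his' -> 3
  'his' -> 3
  'and' -> 4
  'on' -> 2
  'mat' -> 1

Encoded: [4, 1, 2, 3, 3, 4, 2, 1]


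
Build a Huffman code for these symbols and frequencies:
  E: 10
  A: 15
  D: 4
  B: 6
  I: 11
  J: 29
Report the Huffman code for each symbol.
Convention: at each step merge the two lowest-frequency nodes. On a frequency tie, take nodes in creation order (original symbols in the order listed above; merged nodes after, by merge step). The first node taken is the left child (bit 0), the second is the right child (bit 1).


Huffman tree construction:
Step 1: Merge D(4) + B(6) = 10
Step 2: Merge E(10) + (D+B)(10) = 20
Step 3: Merge I(11) + A(15) = 26
Step 4: Merge (E+(D+B))(20) + (I+A)(26) = 46
Step 5: Merge J(29) + ((E+(D+B))+(I+A))(46) = 75
Read each symbol's code off the tree from the root (left child = 0, right child = 1).

Codes:
  E: 100 (length 3)
  A: 111 (length 3)
  D: 1010 (length 4)
  B: 1011 (length 4)
  I: 110 (length 3)
  J: 0 (length 1)
Average code length: 177/75 = 2.3600 bits/symbol


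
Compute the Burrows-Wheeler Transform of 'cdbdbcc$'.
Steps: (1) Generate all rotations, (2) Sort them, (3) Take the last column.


Rotations (sorted):
  0: $cdbdbcc -> last char: c
  1: bcc$cdbd -> last char: d
  2: bdbcc$cd -> last char: d
  3: c$cdbdbc -> last char: c
  4: cc$cdbdb -> last char: b
  5: cdbdbcc$ -> last char: $
  6: dbcc$cdb -> last char: b
  7: dbdbcc$c -> last char: c


BWT = cddcb$bc


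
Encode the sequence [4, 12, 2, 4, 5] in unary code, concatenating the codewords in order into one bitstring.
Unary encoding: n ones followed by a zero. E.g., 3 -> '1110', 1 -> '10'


Encode each number as n ones followed by a terminating 0:
  4 -> 11110 (5 bits)
  12 -> 1111111111110 (13 bits)
  2 -> 110 (3 bits)
  4 -> 11110 (5 bits)
  5 -> 111110 (6 bits)
Total length = 5 + 13 + 3 + 5 + 6 = 32 bits.

Unary([4, 12, 2, 4, 5]) = 11110111111111111011011110111110 (32 bits)


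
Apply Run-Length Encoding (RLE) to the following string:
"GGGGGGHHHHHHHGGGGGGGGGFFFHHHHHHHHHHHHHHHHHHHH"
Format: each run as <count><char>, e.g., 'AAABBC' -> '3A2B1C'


Scanning runs left to right:
  i=0: run of 'G' x 6 -> '6G'
  i=6: run of 'H' x 7 -> '7H'
  i=13: run of 'G' x 9 -> '9G'
  i=22: run of 'F' x 3 -> '3F'
  i=25: run of 'H' x 20 -> '20H'

RLE = 6G7H9G3F20H


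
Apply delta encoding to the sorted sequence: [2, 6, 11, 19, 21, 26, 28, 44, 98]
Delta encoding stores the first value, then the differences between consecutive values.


First value: 2
Deltas:
  6 - 2 = 4
  11 - 6 = 5
  19 - 11 = 8
  21 - 19 = 2
  26 - 21 = 5
  28 - 26 = 2
  44 - 28 = 16
  98 - 44 = 54


Delta encoded: [2, 4, 5, 8, 2, 5, 2, 16, 54]


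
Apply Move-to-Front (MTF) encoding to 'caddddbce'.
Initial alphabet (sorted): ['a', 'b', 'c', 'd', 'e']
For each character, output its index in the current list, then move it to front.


MTF encoding:
'c': index 2 in ['a', 'b', 'c', 'd', 'e'] -> ['c', 'a', 'b', 'd', 'e']
'a': index 1 in ['c', 'a', 'b', 'd', 'e'] -> ['a', 'c', 'b', 'd', 'e']
'd': index 3 in ['a', 'c', 'b', 'd', 'e'] -> ['d', 'a', 'c', 'b', 'e']
'd': index 0 in ['d', 'a', 'c', 'b', 'e'] -> ['d', 'a', 'c', 'b', 'e']
'd': index 0 in ['d', 'a', 'c', 'b', 'e'] -> ['d', 'a', 'c', 'b', 'e']
'd': index 0 in ['d', 'a', 'c', 'b', 'e'] -> ['d', 'a', 'c', 'b', 'e']
'b': index 3 in ['d', 'a', 'c', 'b', 'e'] -> ['b', 'd', 'a', 'c', 'e']
'c': index 3 in ['b', 'd', 'a', 'c', 'e'] -> ['c', 'b', 'd', 'a', 'e']
'e': index 4 in ['c', 'b', 'd', 'a', 'e'] -> ['e', 'c', 'b', 'd', 'a']


Output: [2, 1, 3, 0, 0, 0, 3, 3, 4]


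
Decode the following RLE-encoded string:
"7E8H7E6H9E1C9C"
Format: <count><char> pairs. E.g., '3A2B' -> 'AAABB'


Expanding each <count><char> pair:
  7E -> 'EEEEEEE'
  8H -> 'HHHHHHHH'
  7E -> 'EEEEEEE'
  6H -> 'HHHHHH'
  9E -> 'EEEEEEEEE'
  1C -> 'C'
  9C -> 'CCCCCCCCC'

Decoded = EEEEEEEHHHHHHHHEEEEEEEHHHHHHEEEEEEEEECCCCCCCCCC


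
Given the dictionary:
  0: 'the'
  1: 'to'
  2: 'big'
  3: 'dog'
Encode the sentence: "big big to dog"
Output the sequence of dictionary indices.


Look up each word in the dictionary:
  'big' -> 2
  'big' -> 2
  'to' -> 1
  'dog' -> 3

Encoded: [2, 2, 1, 3]


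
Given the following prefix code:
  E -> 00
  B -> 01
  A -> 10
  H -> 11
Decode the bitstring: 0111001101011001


Decoding step by step:
Bits 01 -> B
Bits 11 -> H
Bits 00 -> E
Bits 11 -> H
Bits 01 -> B
Bits 01 -> B
Bits 10 -> A
Bits 01 -> B


Decoded message: BHEHBBAB


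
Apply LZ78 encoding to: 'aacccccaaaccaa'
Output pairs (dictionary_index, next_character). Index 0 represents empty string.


LZ78 encoding steps:
Dictionary: {0: ''}
Step 1: w='' (idx 0), next='a' -> output (0, 'a'), add 'a' as idx 1
Step 2: w='a' (idx 1), next='c' -> output (1, 'c'), add 'ac' as idx 2
Step 3: w='' (idx 0), next='c' -> output (0, 'c'), add 'c' as idx 3
Step 4: w='c' (idx 3), next='c' -> output (3, 'c'), add 'cc' as idx 4
Step 5: w='c' (idx 3), next='a' -> output (3, 'a'), add 'ca' as idx 5
Step 6: w='a' (idx 1), next='a' -> output (1, 'a'), add 'aa' as idx 6
Step 7: w='cc' (idx 4), next='a' -> output (4, 'a'), add 'cca' as idx 7
Step 8: w='a' (idx 1), end of input -> output (1, '')


Encoded: [(0, 'a'), (1, 'c'), (0, 'c'), (3, 'c'), (3, 'a'), (1, 'a'), (4, 'a'), (1, '')]


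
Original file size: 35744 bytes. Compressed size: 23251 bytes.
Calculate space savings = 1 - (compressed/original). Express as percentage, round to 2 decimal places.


ratio = compressed/original = 23251/35744 = 0.650487
savings = 1 - ratio = 1 - 0.650487 = 0.349513
as a percentage: 0.349513 * 100 = 34.95%

Space savings = 1 - 23251/35744 = 34.95%


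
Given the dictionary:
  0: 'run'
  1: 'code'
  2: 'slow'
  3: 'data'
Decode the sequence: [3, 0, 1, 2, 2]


Look up each index in the dictionary:
  3 -> 'data'
  0 -> 'run'
  1 -> 'code'
  2 -> 'slow'
  2 -> 'slow'

Decoded: "data run code slow slow"


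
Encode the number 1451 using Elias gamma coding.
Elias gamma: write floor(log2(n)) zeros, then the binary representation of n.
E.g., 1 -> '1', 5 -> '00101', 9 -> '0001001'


num_bits = floor(log2(1451)) + 1 = 11
leading_zeros = num_bits - 1 = 10
binary(1451) = 10110101011

Elias gamma(1451) = '0000000000' + '10110101011' = 000000000010110101011 (21 bits)


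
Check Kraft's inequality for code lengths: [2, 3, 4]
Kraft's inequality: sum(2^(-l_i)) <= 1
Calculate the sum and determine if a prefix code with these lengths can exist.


Sum = 2^(-2) + 2^(-3) + 2^(-4)
    = 0.25 + 0.125 + 0.0625
    = 7/16 = 0.4375
Since 0.4375 <= 1, Kraft's inequality IS satisfied.
A prefix code with these lengths CAN exist.

Kraft sum = 0.4375. Satisfied.


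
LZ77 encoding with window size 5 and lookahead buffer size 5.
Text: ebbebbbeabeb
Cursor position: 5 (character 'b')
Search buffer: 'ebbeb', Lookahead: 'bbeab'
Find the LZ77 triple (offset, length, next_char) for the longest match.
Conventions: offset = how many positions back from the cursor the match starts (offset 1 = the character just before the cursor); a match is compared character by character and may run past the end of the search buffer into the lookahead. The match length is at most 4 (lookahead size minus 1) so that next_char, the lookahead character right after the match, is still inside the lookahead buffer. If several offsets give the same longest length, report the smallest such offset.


Try each offset into the search buffer:
  offset=1 (pos 4, char 'b'): match length 2
  offset=2 (pos 3, char 'e'): match length 0
  offset=3 (pos 2, char 'b'): match length 1
  offset=4 (pos 1, char 'b'): match length 3
  offset=5 (pos 0, char 'e'): match length 0
Longest match has length 3 at offset 4.
next_char = character at position 5 + 3 = 8 -> 'a'

Best match: offset=4, length=3 (matching 'bbe' starting at position 1)
LZ77 triple: (4, 3, 'a')


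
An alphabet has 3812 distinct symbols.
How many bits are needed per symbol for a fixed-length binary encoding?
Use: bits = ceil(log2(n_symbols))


log2(3812) = 11.8963
Bracket: 2^11 = 2048 < 3812 <= 2^12 = 4096
So ceil(log2(3812)) = 12

bits = ceil(log2(3812)) = ceil(11.8963) = 12 bits


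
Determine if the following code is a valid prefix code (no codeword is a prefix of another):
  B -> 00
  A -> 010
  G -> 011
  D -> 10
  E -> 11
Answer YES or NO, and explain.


Checking each pair (does one codeword prefix another?):
  B='00' vs A='010': no prefix
  B='00' vs G='011': no prefix
  B='00' vs D='10': no prefix
  B='00' vs E='11': no prefix
  A='010' vs B='00': no prefix
  A='010' vs G='011': no prefix
  A='010' vs D='10': no prefix
  A='010' vs E='11': no prefix
  G='011' vs B='00': no prefix
  G='011' vs A='010': no prefix
  G='011' vs D='10': no prefix
  G='011' vs E='11': no prefix
  D='10' vs B='00': no prefix
  D='10' vs A='010': no prefix
  D='10' vs G='011': no prefix
  D='10' vs E='11': no prefix
  E='11' vs B='00': no prefix
  E='11' vs A='010': no prefix
  E='11' vs G='011': no prefix
  E='11' vs D='10': no prefix
No violation found over all pairs.

YES -- this is a valid prefix code. No codeword is a prefix of any other codeword.


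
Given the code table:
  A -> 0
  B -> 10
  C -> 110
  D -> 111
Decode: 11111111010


Decoding:
111 -> D
111 -> D
110 -> C
10 -> B


Result: DDCB


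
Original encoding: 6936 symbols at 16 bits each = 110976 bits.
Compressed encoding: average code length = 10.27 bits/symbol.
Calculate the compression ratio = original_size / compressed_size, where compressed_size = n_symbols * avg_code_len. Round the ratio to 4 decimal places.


original_size = n_symbols * orig_bits = 6936 * 16 = 110976 bits
compressed_size = n_symbols * avg_code_len = 6936 * 10.27 = 71232.72 bits
ratio = original_size / compressed_size = 110976 / 71232.72 = 1.5579

Compression ratio = 1.5579


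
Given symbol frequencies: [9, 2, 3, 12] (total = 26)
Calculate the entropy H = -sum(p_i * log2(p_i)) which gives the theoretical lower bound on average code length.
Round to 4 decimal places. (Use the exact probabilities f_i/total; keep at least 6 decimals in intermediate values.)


Per-symbol terms -p_i * log2(p_i) with p_i = f_i/26:
  p = 9/26 = 0.346154: log2(p) = -1.530515, -p*log2(p) = 0.529794
  p = 2/26 = 0.076923: log2(p) = -3.700440, -p*log2(p) = 0.284649
  p = 3/26 = 0.115385: log2(p) = -3.115477, -p*log2(p) = 0.359478
  p = 12/26 = 0.461538: log2(p) = -1.115477, -p*log2(p) = 0.514836
H = 0.529794 + 0.284649 + 0.359478 + 0.514836 = 1.688757

H = 1.6888 bits/symbol


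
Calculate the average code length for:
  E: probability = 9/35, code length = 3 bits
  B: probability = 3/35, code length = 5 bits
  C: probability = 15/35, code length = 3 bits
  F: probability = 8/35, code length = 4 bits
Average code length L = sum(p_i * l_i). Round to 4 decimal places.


Weighted contributions p_i * l_i:
  E: (9/35) * 3 = 27/35
  B: (3/35) * 5 = 15/35
  C: (15/35) * 3 = 45/35
  F: (8/35) * 4 = 32/35
Sum = (27 + 15 + 45 + 32)/35 = 119/35

L = 119/35 = 3.4000 bits/symbol


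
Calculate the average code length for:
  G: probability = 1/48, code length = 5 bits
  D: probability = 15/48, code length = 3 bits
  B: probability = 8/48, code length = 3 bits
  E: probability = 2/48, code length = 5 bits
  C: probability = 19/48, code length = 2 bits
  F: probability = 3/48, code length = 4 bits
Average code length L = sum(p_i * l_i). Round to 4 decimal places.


Weighted contributions p_i * l_i:
  G: (1/48) * 5 = 5/48
  D: (15/48) * 3 = 45/48
  B: (8/48) * 3 = 24/48
  E: (2/48) * 5 = 10/48
  C: (19/48) * 2 = 38/48
  F: (3/48) * 4 = 12/48
Sum = (5 + 45 + 24 + 10 + 38 + 12)/48 = 134/48

L = 134/48 = 2.7917 bits/symbol


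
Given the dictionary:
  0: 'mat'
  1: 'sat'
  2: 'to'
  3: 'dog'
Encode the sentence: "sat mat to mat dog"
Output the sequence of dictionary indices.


Look up each word in the dictionary:
  'sat' -> 1
  'mat' -> 0
  'to' -> 2
  'mat' -> 0
  'dog' -> 3

Encoded: [1, 0, 2, 0, 3]


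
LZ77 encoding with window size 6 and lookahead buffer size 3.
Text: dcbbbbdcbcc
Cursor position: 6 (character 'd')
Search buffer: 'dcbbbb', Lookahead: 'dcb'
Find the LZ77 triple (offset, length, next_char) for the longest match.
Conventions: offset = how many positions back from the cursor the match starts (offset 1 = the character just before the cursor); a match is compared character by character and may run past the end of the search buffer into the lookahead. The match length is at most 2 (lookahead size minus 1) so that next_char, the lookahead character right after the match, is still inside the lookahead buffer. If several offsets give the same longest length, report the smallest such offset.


Try each offset into the search buffer:
  offset=1 (pos 5, char 'b'): match length 0
  offset=2 (pos 4, char 'b'): match length 0
  offset=3 (pos 3, char 'b'): match length 0
  offset=4 (pos 2, char 'b'): match length 0
  offset=5 (pos 1, char 'c'): match length 0
  offset=6 (pos 0, char 'd'): match length 2
Longest match has length 2 at offset 6.
next_char = character at position 6 + 2 = 8 -> 'b'

Best match: offset=6, length=2 (matching 'dc' starting at position 0)
LZ77 triple: (6, 2, 'b')
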